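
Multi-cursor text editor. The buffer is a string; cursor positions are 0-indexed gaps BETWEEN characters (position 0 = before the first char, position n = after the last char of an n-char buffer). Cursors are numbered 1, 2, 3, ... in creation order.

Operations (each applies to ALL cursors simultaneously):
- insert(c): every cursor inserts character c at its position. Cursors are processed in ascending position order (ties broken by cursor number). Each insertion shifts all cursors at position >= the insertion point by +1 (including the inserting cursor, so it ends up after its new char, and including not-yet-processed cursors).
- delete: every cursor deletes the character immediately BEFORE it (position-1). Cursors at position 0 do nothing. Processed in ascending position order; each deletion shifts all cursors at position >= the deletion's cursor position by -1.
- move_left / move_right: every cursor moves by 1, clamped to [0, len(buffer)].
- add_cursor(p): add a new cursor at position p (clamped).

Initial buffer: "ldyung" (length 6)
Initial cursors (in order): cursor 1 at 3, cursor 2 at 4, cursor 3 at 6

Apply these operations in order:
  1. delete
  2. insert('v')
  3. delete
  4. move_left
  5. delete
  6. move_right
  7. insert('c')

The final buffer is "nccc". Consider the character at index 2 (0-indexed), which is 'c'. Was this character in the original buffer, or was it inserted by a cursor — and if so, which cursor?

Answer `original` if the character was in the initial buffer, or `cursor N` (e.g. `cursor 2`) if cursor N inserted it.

After op 1 (delete): buffer="ldn" (len 3), cursors c1@2 c2@2 c3@3, authorship ...
After op 2 (insert('v')): buffer="ldvvnv" (len 6), cursors c1@4 c2@4 c3@6, authorship ..12.3
After op 3 (delete): buffer="ldn" (len 3), cursors c1@2 c2@2 c3@3, authorship ...
After op 4 (move_left): buffer="ldn" (len 3), cursors c1@1 c2@1 c3@2, authorship ...
After op 5 (delete): buffer="n" (len 1), cursors c1@0 c2@0 c3@0, authorship .
After op 6 (move_right): buffer="n" (len 1), cursors c1@1 c2@1 c3@1, authorship .
After op 7 (insert('c')): buffer="nccc" (len 4), cursors c1@4 c2@4 c3@4, authorship .123
Authorship (.=original, N=cursor N): . 1 2 3
Index 2: author = 2

Answer: cursor 2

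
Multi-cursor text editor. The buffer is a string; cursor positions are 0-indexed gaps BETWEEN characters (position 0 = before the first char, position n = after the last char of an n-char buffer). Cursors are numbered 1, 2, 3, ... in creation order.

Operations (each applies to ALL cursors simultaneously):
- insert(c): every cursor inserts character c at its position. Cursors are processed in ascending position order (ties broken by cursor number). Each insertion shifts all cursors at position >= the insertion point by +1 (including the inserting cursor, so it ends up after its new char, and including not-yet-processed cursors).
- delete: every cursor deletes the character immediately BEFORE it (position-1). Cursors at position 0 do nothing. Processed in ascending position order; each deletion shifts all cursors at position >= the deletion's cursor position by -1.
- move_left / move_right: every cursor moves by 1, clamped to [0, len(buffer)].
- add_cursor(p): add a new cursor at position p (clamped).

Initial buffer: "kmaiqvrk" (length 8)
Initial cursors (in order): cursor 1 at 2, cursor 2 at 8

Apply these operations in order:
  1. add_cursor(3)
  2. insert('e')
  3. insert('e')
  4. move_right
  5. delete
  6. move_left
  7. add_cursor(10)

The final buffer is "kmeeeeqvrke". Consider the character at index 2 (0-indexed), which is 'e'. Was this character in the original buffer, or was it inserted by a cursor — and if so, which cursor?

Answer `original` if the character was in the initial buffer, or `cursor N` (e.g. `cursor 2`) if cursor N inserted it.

After op 1 (add_cursor(3)): buffer="kmaiqvrk" (len 8), cursors c1@2 c3@3 c2@8, authorship ........
After op 2 (insert('e')): buffer="kmeaeiqvrke" (len 11), cursors c1@3 c3@5 c2@11, authorship ..1.3.....2
After op 3 (insert('e')): buffer="kmeeaeeiqvrkee" (len 14), cursors c1@4 c3@7 c2@14, authorship ..11.33.....22
After op 4 (move_right): buffer="kmeeaeeiqvrkee" (len 14), cursors c1@5 c3@8 c2@14, authorship ..11.33.....22
After op 5 (delete): buffer="kmeeeeqvrke" (len 11), cursors c1@4 c3@6 c2@11, authorship ..1133....2
After op 6 (move_left): buffer="kmeeeeqvrke" (len 11), cursors c1@3 c3@5 c2@10, authorship ..1133....2
After op 7 (add_cursor(10)): buffer="kmeeeeqvrke" (len 11), cursors c1@3 c3@5 c2@10 c4@10, authorship ..1133....2
Authorship (.=original, N=cursor N): . . 1 1 3 3 . . . . 2
Index 2: author = 1

Answer: cursor 1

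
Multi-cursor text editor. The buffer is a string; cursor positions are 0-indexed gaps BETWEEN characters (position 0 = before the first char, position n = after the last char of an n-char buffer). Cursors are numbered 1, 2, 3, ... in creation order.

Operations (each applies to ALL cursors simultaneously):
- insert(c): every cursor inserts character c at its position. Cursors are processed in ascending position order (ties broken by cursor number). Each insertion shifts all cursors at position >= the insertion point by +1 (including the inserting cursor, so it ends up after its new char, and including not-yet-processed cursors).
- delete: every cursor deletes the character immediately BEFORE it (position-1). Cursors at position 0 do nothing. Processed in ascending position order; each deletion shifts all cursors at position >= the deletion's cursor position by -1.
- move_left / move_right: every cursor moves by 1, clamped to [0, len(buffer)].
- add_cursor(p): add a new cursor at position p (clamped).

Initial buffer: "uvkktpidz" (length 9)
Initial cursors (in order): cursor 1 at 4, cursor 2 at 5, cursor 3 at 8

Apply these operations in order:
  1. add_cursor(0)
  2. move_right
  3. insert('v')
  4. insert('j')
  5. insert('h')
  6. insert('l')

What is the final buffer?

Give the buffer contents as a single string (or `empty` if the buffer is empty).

Answer: uvjhlvkktvjhlpvjhlidzvjhl

Derivation:
After op 1 (add_cursor(0)): buffer="uvkktpidz" (len 9), cursors c4@0 c1@4 c2@5 c3@8, authorship .........
After op 2 (move_right): buffer="uvkktpidz" (len 9), cursors c4@1 c1@5 c2@6 c3@9, authorship .........
After op 3 (insert('v')): buffer="uvvkktvpvidzv" (len 13), cursors c4@2 c1@7 c2@9 c3@13, authorship .4....1.2...3
After op 4 (insert('j')): buffer="uvjvkktvjpvjidzvj" (len 17), cursors c4@3 c1@9 c2@12 c3@17, authorship .44....11.22...33
After op 5 (insert('h')): buffer="uvjhvkktvjhpvjhidzvjh" (len 21), cursors c4@4 c1@11 c2@15 c3@21, authorship .444....111.222...333
After op 6 (insert('l')): buffer="uvjhlvkktvjhlpvjhlidzvjhl" (len 25), cursors c4@5 c1@13 c2@18 c3@25, authorship .4444....1111.2222...3333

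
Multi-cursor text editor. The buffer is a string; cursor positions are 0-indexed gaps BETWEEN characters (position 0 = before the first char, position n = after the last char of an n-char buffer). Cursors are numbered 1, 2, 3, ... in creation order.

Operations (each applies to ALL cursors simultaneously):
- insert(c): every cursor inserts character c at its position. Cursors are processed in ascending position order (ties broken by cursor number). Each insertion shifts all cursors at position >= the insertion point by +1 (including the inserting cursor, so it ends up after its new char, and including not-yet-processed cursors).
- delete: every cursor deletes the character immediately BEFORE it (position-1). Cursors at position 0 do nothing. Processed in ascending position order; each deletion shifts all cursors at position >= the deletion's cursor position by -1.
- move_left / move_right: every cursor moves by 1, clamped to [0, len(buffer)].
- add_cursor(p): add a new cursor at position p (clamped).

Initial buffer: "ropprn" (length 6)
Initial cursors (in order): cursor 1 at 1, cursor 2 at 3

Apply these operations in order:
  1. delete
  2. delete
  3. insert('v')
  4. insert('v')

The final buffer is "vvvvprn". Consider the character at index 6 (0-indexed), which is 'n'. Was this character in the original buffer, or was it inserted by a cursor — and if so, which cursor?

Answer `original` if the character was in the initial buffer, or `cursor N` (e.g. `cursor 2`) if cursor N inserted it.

Answer: original

Derivation:
After op 1 (delete): buffer="oprn" (len 4), cursors c1@0 c2@1, authorship ....
After op 2 (delete): buffer="prn" (len 3), cursors c1@0 c2@0, authorship ...
After op 3 (insert('v')): buffer="vvprn" (len 5), cursors c1@2 c2@2, authorship 12...
After op 4 (insert('v')): buffer="vvvvprn" (len 7), cursors c1@4 c2@4, authorship 1212...
Authorship (.=original, N=cursor N): 1 2 1 2 . . .
Index 6: author = original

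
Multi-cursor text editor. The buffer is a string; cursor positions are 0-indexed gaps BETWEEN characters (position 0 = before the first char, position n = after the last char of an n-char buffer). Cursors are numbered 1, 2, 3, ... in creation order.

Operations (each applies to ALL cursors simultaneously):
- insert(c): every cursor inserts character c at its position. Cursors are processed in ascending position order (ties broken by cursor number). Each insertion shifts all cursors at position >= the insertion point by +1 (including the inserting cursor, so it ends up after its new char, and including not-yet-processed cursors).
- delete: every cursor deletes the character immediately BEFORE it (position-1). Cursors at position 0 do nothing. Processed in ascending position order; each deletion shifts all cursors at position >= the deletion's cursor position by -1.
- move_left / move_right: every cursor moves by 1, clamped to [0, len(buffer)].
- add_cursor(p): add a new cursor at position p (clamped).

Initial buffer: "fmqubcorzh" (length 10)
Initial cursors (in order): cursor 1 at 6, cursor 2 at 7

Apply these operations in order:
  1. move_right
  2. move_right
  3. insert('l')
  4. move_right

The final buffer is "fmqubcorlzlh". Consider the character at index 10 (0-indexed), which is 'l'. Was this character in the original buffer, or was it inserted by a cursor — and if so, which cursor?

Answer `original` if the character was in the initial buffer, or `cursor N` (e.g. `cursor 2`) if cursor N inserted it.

Answer: cursor 2

Derivation:
After op 1 (move_right): buffer="fmqubcorzh" (len 10), cursors c1@7 c2@8, authorship ..........
After op 2 (move_right): buffer="fmqubcorzh" (len 10), cursors c1@8 c2@9, authorship ..........
After op 3 (insert('l')): buffer="fmqubcorlzlh" (len 12), cursors c1@9 c2@11, authorship ........1.2.
After op 4 (move_right): buffer="fmqubcorlzlh" (len 12), cursors c1@10 c2@12, authorship ........1.2.
Authorship (.=original, N=cursor N): . . . . . . . . 1 . 2 .
Index 10: author = 2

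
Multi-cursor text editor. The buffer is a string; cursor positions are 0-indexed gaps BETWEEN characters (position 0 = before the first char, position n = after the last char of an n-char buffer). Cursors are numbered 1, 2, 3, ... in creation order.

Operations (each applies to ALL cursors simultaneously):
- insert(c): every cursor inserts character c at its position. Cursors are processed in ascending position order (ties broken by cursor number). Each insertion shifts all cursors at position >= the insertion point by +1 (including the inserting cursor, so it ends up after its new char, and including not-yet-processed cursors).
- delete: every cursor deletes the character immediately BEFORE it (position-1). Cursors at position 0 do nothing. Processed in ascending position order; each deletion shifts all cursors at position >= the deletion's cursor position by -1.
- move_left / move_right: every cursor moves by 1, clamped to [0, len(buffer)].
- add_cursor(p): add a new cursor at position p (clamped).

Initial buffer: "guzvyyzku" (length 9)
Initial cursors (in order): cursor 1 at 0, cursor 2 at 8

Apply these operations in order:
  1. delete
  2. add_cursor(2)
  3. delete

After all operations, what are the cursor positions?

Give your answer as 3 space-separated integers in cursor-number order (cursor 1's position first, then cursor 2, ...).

Answer: 0 5 1

Derivation:
After op 1 (delete): buffer="guzvyyzu" (len 8), cursors c1@0 c2@7, authorship ........
After op 2 (add_cursor(2)): buffer="guzvyyzu" (len 8), cursors c1@0 c3@2 c2@7, authorship ........
After op 3 (delete): buffer="gzvyyu" (len 6), cursors c1@0 c3@1 c2@5, authorship ......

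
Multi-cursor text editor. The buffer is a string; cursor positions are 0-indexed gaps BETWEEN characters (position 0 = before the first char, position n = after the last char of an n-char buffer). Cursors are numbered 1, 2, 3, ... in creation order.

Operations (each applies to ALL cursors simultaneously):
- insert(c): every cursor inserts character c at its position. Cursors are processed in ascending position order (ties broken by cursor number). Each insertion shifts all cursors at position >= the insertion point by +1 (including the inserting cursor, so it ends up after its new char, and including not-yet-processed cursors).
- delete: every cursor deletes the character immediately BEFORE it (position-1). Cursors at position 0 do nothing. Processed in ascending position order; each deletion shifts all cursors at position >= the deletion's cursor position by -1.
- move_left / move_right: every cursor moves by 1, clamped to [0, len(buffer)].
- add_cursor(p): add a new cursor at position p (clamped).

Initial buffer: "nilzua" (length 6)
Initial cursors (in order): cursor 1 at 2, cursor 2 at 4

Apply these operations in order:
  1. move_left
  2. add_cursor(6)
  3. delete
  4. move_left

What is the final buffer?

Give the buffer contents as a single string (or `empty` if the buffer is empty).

After op 1 (move_left): buffer="nilzua" (len 6), cursors c1@1 c2@3, authorship ......
After op 2 (add_cursor(6)): buffer="nilzua" (len 6), cursors c1@1 c2@3 c3@6, authorship ......
After op 3 (delete): buffer="izu" (len 3), cursors c1@0 c2@1 c3@3, authorship ...
After op 4 (move_left): buffer="izu" (len 3), cursors c1@0 c2@0 c3@2, authorship ...

Answer: izu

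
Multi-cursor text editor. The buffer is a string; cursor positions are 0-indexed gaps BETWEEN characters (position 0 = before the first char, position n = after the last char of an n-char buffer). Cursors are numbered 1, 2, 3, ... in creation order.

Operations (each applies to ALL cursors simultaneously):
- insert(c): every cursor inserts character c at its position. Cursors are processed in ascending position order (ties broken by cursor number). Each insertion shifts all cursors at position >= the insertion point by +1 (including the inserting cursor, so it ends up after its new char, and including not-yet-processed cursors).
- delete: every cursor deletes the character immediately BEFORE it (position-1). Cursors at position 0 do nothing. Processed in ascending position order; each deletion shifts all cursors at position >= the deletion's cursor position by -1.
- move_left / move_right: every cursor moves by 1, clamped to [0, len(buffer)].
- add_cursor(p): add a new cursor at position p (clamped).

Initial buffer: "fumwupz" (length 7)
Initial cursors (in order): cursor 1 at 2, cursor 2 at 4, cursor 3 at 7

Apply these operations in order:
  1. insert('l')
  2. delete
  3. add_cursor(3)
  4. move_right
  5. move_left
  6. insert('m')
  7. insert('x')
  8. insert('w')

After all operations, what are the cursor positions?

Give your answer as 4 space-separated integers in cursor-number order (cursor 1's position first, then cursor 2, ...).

After op 1 (insert('l')): buffer="fulmwlupzl" (len 10), cursors c1@3 c2@6 c3@10, authorship ..1..2...3
After op 2 (delete): buffer="fumwupz" (len 7), cursors c1@2 c2@4 c3@7, authorship .......
After op 3 (add_cursor(3)): buffer="fumwupz" (len 7), cursors c1@2 c4@3 c2@4 c3@7, authorship .......
After op 4 (move_right): buffer="fumwupz" (len 7), cursors c1@3 c4@4 c2@5 c3@7, authorship .......
After op 5 (move_left): buffer="fumwupz" (len 7), cursors c1@2 c4@3 c2@4 c3@6, authorship .......
After op 6 (insert('m')): buffer="fummmwmupmz" (len 11), cursors c1@3 c4@5 c2@7 c3@10, authorship ..1.4.2..3.
After op 7 (insert('x')): buffer="fumxmmxwmxupmxz" (len 15), cursors c1@4 c4@7 c2@10 c3@14, authorship ..11.44.22..33.
After op 8 (insert('w')): buffer="fumxwmmxwwmxwupmxwz" (len 19), cursors c1@5 c4@9 c2@13 c3@18, authorship ..111.444.222..333.

Answer: 5 13 18 9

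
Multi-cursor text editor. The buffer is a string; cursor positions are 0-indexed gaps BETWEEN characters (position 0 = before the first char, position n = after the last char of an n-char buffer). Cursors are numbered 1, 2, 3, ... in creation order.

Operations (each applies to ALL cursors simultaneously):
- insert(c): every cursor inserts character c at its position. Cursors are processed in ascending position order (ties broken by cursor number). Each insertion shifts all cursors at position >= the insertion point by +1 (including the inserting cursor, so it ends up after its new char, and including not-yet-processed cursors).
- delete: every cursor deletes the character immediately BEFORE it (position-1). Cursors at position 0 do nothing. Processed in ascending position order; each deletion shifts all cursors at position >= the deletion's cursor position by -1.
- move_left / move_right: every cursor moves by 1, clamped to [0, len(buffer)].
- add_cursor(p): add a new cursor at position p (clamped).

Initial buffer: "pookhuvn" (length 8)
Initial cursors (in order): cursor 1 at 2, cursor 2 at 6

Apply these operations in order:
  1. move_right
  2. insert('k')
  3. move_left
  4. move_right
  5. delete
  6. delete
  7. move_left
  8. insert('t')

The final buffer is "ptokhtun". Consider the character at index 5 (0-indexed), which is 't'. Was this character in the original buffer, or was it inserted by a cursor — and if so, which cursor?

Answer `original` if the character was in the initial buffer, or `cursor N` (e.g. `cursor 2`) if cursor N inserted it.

After op 1 (move_right): buffer="pookhuvn" (len 8), cursors c1@3 c2@7, authorship ........
After op 2 (insert('k')): buffer="pookkhuvkn" (len 10), cursors c1@4 c2@9, authorship ...1....2.
After op 3 (move_left): buffer="pookkhuvkn" (len 10), cursors c1@3 c2@8, authorship ...1....2.
After op 4 (move_right): buffer="pookkhuvkn" (len 10), cursors c1@4 c2@9, authorship ...1....2.
After op 5 (delete): buffer="pookhuvn" (len 8), cursors c1@3 c2@7, authorship ........
After op 6 (delete): buffer="pokhun" (len 6), cursors c1@2 c2@5, authorship ......
After op 7 (move_left): buffer="pokhun" (len 6), cursors c1@1 c2@4, authorship ......
After op 8 (insert('t')): buffer="ptokhtun" (len 8), cursors c1@2 c2@6, authorship .1...2..
Authorship (.=original, N=cursor N): . 1 . . . 2 . .
Index 5: author = 2

Answer: cursor 2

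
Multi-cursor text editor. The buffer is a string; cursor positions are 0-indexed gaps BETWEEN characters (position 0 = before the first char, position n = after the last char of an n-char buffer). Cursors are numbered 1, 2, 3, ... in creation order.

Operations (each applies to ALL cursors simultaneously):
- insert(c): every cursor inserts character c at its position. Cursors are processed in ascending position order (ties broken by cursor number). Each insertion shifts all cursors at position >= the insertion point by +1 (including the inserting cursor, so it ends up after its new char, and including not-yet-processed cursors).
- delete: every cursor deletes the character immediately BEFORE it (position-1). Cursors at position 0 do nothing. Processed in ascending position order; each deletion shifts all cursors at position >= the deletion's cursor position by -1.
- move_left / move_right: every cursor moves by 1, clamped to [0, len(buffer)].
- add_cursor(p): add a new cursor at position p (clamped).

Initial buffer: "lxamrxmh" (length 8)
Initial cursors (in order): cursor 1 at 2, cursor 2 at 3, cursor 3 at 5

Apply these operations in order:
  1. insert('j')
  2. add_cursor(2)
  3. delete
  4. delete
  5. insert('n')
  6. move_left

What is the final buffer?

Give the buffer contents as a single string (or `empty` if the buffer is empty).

After op 1 (insert('j')): buffer="lxjajmrjxmh" (len 11), cursors c1@3 c2@5 c3@8, authorship ..1.2..3...
After op 2 (add_cursor(2)): buffer="lxjajmrjxmh" (len 11), cursors c4@2 c1@3 c2@5 c3@8, authorship ..1.2..3...
After op 3 (delete): buffer="lamrxmh" (len 7), cursors c1@1 c4@1 c2@2 c3@4, authorship .......
After op 4 (delete): buffer="mxmh" (len 4), cursors c1@0 c2@0 c4@0 c3@1, authorship ....
After op 5 (insert('n')): buffer="nnnmnxmh" (len 8), cursors c1@3 c2@3 c4@3 c3@5, authorship 124.3...
After op 6 (move_left): buffer="nnnmnxmh" (len 8), cursors c1@2 c2@2 c4@2 c3@4, authorship 124.3...

Answer: nnnmnxmh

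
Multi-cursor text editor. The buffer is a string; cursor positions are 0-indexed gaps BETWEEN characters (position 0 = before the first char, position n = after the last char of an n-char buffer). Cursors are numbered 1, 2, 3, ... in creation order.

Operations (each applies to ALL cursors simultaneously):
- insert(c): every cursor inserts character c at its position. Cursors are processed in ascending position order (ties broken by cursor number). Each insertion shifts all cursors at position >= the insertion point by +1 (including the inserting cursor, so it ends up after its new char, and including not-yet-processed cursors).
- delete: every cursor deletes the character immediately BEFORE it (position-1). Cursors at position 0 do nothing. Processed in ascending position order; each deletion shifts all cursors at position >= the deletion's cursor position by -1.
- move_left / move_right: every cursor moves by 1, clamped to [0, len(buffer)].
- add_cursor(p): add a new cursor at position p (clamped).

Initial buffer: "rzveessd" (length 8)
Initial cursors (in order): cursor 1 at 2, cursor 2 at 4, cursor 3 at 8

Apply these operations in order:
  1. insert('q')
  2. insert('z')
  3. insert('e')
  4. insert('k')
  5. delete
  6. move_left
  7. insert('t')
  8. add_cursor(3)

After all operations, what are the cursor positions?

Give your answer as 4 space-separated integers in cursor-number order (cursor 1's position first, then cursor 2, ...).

Answer: 5 11 19 3

Derivation:
After op 1 (insert('q')): buffer="rzqveqessdq" (len 11), cursors c1@3 c2@6 c3@11, authorship ..1..2....3
After op 2 (insert('z')): buffer="rzqzveqzessdqz" (len 14), cursors c1@4 c2@8 c3@14, authorship ..11..22....33
After op 3 (insert('e')): buffer="rzqzeveqzeessdqze" (len 17), cursors c1@5 c2@10 c3@17, authorship ..111..222....333
After op 4 (insert('k')): buffer="rzqzekveqzekessdqzek" (len 20), cursors c1@6 c2@12 c3@20, authorship ..1111..2222....3333
After op 5 (delete): buffer="rzqzeveqzeessdqze" (len 17), cursors c1@5 c2@10 c3@17, authorship ..111..222....333
After op 6 (move_left): buffer="rzqzeveqzeessdqze" (len 17), cursors c1@4 c2@9 c3@16, authorship ..111..222....333
After op 7 (insert('t')): buffer="rzqzteveqzteessdqzte" (len 20), cursors c1@5 c2@11 c3@19, authorship ..1111..2222....3333
After op 8 (add_cursor(3)): buffer="rzqzteveqzteessdqzte" (len 20), cursors c4@3 c1@5 c2@11 c3@19, authorship ..1111..2222....3333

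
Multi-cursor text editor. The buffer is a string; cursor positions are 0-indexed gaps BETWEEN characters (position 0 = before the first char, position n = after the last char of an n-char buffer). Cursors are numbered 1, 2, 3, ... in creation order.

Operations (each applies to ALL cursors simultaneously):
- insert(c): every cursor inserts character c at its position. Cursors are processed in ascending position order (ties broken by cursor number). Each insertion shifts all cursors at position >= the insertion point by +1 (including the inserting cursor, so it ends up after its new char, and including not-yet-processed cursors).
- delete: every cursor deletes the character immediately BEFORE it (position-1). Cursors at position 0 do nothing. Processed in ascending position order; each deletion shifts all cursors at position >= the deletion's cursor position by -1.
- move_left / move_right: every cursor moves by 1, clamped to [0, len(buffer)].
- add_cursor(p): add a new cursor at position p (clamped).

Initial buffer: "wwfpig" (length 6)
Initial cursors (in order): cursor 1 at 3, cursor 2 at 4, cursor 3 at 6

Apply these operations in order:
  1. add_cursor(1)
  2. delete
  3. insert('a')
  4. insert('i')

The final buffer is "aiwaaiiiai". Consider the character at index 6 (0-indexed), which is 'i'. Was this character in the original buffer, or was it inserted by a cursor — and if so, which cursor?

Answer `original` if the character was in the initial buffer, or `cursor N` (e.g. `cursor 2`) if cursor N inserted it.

After op 1 (add_cursor(1)): buffer="wwfpig" (len 6), cursors c4@1 c1@3 c2@4 c3@6, authorship ......
After op 2 (delete): buffer="wi" (len 2), cursors c4@0 c1@1 c2@1 c3@2, authorship ..
After op 3 (insert('a')): buffer="awaaia" (len 6), cursors c4@1 c1@4 c2@4 c3@6, authorship 4.12.3
After op 4 (insert('i')): buffer="aiwaaiiiai" (len 10), cursors c4@2 c1@7 c2@7 c3@10, authorship 44.1212.33
Authorship (.=original, N=cursor N): 4 4 . 1 2 1 2 . 3 3
Index 6: author = 2

Answer: cursor 2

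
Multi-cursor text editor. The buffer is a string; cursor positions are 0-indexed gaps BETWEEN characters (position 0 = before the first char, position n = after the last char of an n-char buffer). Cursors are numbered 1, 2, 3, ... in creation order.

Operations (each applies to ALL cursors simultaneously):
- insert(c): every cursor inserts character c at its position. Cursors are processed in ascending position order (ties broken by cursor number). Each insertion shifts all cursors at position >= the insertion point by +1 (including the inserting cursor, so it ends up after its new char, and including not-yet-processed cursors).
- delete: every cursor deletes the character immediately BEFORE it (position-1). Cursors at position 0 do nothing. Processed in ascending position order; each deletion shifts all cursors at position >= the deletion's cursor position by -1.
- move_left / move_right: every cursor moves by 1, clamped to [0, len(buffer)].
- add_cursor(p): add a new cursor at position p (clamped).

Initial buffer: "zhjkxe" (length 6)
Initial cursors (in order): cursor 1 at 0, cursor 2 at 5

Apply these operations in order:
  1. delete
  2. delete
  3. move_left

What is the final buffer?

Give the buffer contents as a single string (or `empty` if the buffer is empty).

After op 1 (delete): buffer="zhjke" (len 5), cursors c1@0 c2@4, authorship .....
After op 2 (delete): buffer="zhje" (len 4), cursors c1@0 c2@3, authorship ....
After op 3 (move_left): buffer="zhje" (len 4), cursors c1@0 c2@2, authorship ....

Answer: zhje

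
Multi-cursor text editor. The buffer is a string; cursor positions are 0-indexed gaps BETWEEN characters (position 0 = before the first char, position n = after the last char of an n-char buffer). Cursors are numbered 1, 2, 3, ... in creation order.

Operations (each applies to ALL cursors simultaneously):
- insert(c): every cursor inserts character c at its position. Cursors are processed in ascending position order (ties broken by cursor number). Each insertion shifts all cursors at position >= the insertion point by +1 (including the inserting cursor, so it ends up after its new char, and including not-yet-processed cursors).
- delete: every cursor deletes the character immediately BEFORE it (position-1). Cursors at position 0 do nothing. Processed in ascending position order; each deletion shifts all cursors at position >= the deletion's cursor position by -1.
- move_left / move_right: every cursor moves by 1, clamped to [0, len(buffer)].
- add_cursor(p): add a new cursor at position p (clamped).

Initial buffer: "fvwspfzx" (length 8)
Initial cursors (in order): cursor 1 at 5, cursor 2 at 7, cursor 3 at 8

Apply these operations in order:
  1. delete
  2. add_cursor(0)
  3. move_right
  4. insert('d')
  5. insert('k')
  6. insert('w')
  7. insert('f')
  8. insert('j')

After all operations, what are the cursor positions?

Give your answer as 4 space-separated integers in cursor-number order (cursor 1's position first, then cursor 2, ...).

Answer: 25 25 25 6

Derivation:
After op 1 (delete): buffer="fvwsf" (len 5), cursors c1@4 c2@5 c3@5, authorship .....
After op 2 (add_cursor(0)): buffer="fvwsf" (len 5), cursors c4@0 c1@4 c2@5 c3@5, authorship .....
After op 3 (move_right): buffer="fvwsf" (len 5), cursors c4@1 c1@5 c2@5 c3@5, authorship .....
After op 4 (insert('d')): buffer="fdvwsfddd" (len 9), cursors c4@2 c1@9 c2@9 c3@9, authorship .4....123
After op 5 (insert('k')): buffer="fdkvwsfdddkkk" (len 13), cursors c4@3 c1@13 c2@13 c3@13, authorship .44....123123
After op 6 (insert('w')): buffer="fdkwvwsfdddkkkwww" (len 17), cursors c4@4 c1@17 c2@17 c3@17, authorship .444....123123123
After op 7 (insert('f')): buffer="fdkwfvwsfdddkkkwwwfff" (len 21), cursors c4@5 c1@21 c2@21 c3@21, authorship .4444....123123123123
After op 8 (insert('j')): buffer="fdkwfjvwsfdddkkkwwwfffjjj" (len 25), cursors c4@6 c1@25 c2@25 c3@25, authorship .44444....123123123123123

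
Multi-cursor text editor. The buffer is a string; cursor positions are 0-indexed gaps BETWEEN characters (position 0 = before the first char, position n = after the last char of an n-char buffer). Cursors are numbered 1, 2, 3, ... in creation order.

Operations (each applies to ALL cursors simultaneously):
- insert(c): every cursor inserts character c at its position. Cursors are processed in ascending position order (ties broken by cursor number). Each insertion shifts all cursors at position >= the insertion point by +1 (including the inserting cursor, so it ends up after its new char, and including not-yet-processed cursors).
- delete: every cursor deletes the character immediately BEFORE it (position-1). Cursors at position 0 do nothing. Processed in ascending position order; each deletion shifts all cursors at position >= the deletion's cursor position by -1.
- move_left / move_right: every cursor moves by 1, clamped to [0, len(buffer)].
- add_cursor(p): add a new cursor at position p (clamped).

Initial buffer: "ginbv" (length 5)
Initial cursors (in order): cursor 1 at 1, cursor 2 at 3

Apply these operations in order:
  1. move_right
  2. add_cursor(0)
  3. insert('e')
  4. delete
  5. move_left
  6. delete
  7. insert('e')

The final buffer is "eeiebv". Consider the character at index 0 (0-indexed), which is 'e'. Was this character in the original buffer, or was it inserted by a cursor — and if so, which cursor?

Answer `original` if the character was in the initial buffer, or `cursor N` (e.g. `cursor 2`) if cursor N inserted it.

Answer: cursor 1

Derivation:
After op 1 (move_right): buffer="ginbv" (len 5), cursors c1@2 c2@4, authorship .....
After op 2 (add_cursor(0)): buffer="ginbv" (len 5), cursors c3@0 c1@2 c2@4, authorship .....
After op 3 (insert('e')): buffer="egienbev" (len 8), cursors c3@1 c1@4 c2@7, authorship 3..1..2.
After op 4 (delete): buffer="ginbv" (len 5), cursors c3@0 c1@2 c2@4, authorship .....
After op 5 (move_left): buffer="ginbv" (len 5), cursors c3@0 c1@1 c2@3, authorship .....
After op 6 (delete): buffer="ibv" (len 3), cursors c1@0 c3@0 c2@1, authorship ...
After op 7 (insert('e')): buffer="eeiebv" (len 6), cursors c1@2 c3@2 c2@4, authorship 13.2..
Authorship (.=original, N=cursor N): 1 3 . 2 . .
Index 0: author = 1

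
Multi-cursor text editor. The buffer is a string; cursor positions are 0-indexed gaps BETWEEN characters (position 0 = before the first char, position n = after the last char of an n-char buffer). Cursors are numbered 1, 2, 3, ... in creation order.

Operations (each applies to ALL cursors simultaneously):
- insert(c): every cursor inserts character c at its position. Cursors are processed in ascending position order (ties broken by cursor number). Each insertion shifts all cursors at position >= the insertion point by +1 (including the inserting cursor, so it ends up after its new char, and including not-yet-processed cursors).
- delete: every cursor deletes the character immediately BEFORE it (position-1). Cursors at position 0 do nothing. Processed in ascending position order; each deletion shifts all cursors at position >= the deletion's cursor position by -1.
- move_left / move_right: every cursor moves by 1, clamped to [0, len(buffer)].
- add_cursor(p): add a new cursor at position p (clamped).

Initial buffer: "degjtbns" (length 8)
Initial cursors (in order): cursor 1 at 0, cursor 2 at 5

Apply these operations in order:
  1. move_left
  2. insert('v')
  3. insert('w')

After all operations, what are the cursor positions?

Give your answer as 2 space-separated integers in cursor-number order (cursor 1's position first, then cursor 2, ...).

Answer: 2 8

Derivation:
After op 1 (move_left): buffer="degjtbns" (len 8), cursors c1@0 c2@4, authorship ........
After op 2 (insert('v')): buffer="vdegjvtbns" (len 10), cursors c1@1 c2@6, authorship 1....2....
After op 3 (insert('w')): buffer="vwdegjvwtbns" (len 12), cursors c1@2 c2@8, authorship 11....22....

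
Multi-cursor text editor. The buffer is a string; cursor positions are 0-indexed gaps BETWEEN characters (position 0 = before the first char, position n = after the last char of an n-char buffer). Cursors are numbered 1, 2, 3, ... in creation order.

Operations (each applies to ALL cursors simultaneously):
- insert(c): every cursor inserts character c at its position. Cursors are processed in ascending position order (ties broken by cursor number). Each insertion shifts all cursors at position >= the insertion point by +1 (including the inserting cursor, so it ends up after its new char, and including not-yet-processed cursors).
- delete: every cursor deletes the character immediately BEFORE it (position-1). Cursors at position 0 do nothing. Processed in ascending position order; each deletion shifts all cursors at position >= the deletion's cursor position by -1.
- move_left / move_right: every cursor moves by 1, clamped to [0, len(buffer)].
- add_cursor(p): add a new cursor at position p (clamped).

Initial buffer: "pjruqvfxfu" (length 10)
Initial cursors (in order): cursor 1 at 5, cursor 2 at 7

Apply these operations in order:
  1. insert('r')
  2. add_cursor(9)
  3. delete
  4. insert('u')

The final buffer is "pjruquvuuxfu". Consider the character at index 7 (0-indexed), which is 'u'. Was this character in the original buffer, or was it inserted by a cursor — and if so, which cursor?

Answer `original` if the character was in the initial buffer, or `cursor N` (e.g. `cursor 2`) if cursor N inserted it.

Answer: cursor 2

Derivation:
After op 1 (insert('r')): buffer="pjruqrvfrxfu" (len 12), cursors c1@6 c2@9, authorship .....1..2...
After op 2 (add_cursor(9)): buffer="pjruqrvfrxfu" (len 12), cursors c1@6 c2@9 c3@9, authorship .....1..2...
After op 3 (delete): buffer="pjruqvxfu" (len 9), cursors c1@5 c2@6 c3@6, authorship .........
After op 4 (insert('u')): buffer="pjruquvuuxfu" (len 12), cursors c1@6 c2@9 c3@9, authorship .....1.23...
Authorship (.=original, N=cursor N): . . . . . 1 . 2 3 . . .
Index 7: author = 2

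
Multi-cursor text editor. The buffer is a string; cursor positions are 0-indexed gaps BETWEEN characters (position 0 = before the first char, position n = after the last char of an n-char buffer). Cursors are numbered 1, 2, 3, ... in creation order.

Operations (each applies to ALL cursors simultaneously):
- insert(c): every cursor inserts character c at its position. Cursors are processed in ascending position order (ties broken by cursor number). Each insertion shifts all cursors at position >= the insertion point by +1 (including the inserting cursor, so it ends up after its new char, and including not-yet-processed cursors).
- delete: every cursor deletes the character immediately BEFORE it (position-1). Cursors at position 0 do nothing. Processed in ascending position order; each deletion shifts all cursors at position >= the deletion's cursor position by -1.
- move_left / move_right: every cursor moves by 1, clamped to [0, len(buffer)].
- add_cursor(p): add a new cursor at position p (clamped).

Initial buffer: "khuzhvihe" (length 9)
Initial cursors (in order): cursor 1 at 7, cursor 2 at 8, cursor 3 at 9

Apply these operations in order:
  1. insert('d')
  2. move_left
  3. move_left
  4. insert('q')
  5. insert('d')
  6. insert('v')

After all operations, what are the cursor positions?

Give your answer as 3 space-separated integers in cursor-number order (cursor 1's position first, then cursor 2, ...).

Answer: 9 14 19

Derivation:
After op 1 (insert('d')): buffer="khuzhvidhded" (len 12), cursors c1@8 c2@10 c3@12, authorship .......1.2.3
After op 2 (move_left): buffer="khuzhvidhded" (len 12), cursors c1@7 c2@9 c3@11, authorship .......1.2.3
After op 3 (move_left): buffer="khuzhvidhded" (len 12), cursors c1@6 c2@8 c3@10, authorship .......1.2.3
After op 4 (insert('q')): buffer="khuzhvqidqhdqed" (len 15), cursors c1@7 c2@10 c3@13, authorship ......1.12.23.3
After op 5 (insert('d')): buffer="khuzhvqdidqdhdqded" (len 18), cursors c1@8 c2@12 c3@16, authorship ......11.122.233.3
After op 6 (insert('v')): buffer="khuzhvqdvidqdvhdqdved" (len 21), cursors c1@9 c2@14 c3@19, authorship ......111.1222.2333.3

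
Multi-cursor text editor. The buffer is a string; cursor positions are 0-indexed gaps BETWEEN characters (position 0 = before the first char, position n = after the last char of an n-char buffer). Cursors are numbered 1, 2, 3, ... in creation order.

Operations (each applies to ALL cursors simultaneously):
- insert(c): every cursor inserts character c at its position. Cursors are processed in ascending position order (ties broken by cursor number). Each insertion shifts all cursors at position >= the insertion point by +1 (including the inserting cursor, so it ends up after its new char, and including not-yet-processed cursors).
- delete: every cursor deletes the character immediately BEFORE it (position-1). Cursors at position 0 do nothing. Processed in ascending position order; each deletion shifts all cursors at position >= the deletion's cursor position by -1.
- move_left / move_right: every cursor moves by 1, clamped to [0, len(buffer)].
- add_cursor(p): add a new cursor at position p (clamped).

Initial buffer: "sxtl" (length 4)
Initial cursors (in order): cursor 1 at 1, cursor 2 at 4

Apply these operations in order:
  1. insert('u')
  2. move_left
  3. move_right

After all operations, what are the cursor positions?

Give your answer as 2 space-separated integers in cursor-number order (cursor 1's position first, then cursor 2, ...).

After op 1 (insert('u')): buffer="suxtlu" (len 6), cursors c1@2 c2@6, authorship .1...2
After op 2 (move_left): buffer="suxtlu" (len 6), cursors c1@1 c2@5, authorship .1...2
After op 3 (move_right): buffer="suxtlu" (len 6), cursors c1@2 c2@6, authorship .1...2

Answer: 2 6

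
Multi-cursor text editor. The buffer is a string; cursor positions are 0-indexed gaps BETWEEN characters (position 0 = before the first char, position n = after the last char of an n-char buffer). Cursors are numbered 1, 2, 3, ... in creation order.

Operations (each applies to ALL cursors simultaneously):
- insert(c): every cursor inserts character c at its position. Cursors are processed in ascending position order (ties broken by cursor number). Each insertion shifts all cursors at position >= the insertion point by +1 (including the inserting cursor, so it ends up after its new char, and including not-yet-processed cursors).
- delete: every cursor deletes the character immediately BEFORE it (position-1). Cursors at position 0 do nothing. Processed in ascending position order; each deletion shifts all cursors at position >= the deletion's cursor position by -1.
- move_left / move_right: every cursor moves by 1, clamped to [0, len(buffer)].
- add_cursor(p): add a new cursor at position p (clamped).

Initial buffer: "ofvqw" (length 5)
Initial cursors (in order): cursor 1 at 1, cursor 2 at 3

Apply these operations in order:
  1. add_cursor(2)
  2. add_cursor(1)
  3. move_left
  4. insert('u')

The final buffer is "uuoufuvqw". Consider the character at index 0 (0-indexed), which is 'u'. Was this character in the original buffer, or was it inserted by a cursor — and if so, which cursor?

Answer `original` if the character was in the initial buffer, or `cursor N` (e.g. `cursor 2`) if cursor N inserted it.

Answer: cursor 1

Derivation:
After op 1 (add_cursor(2)): buffer="ofvqw" (len 5), cursors c1@1 c3@2 c2@3, authorship .....
After op 2 (add_cursor(1)): buffer="ofvqw" (len 5), cursors c1@1 c4@1 c3@2 c2@3, authorship .....
After op 3 (move_left): buffer="ofvqw" (len 5), cursors c1@0 c4@0 c3@1 c2@2, authorship .....
After op 4 (insert('u')): buffer="uuoufuvqw" (len 9), cursors c1@2 c4@2 c3@4 c2@6, authorship 14.3.2...
Authorship (.=original, N=cursor N): 1 4 . 3 . 2 . . .
Index 0: author = 1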